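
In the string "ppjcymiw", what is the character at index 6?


Input string: 'ppjcymiw'
Operation: get character at index 6
Index mapping: s[0]='p', s[1]='p', s[2]='j', s[3]='c', s[4]='y', s[5]='m', s[6]='i'
Result: 'i'


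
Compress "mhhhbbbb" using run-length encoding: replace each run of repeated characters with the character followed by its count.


Input: 'mhhhbbbb'
Operation: identify consecutive runs
Runs: 'm' -> m1, 'hhh' -> h3, 'bbbb' -> b4
Encoded: m1h3b4


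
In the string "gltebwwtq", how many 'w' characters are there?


Input string: 'gltebwwtq'
Target character: 'w'
Scan each position: s[5]='w', s[6]='w'
Matches found at indices: 5, 6
Total: 2


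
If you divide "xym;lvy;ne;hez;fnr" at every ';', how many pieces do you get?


Input string: 'xym;lvy;ne;hez;fnr'
Delimiter: ';'
Split result: 'xym', 'lvy', 'ne', 'hez', 'fnr'
Number of parts: 5


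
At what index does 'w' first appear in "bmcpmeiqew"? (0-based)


Input string: 'bmcpmeiqew'
Target: 'w'
Scanning left to right: s[0]='b', s[1]='m', s[2]='c', s[3]='p', s[4]='m', s[5]='e', s[6]='i', s[7]='q', s[8]='e', s[9]='w'
First match at index: 9


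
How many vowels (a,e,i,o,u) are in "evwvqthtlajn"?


Input string: 'evwvqthtlajn'
Operation: count vowels (a, e, i, o, u)
Scan: s[0]='e' (vowel), s[1]='v', s[2]='w', s[3]='v', s[4]='q', s[5]='t', s[6]='h', s[7]='t', s[8]='l', s[9]='a' (vowel), s[10]='j', s[11]='n'
Vowels found: 2
Result: 2


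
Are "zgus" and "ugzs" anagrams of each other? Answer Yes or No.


String 1: 'zgus' -> sorted: 'gsuz'
String 2: 'ugzs' -> sorted: 'gsuz'
Compare sorted forms: 'gsuz' == 'gsuz'
Anagram: Yes


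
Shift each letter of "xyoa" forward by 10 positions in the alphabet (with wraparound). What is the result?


Input: 'xyoa', shift = 10
Operation: for each letter, (position + 10) mod 26
Mapping: 'x'(23+10=33, 33 mod 26=7)->'h', 'y'(24+10=34, 34 mod 26=8)->'i', 'o'(14+10=24)->'y', 'a'(0+10=10)->'k'
Result: hiyk


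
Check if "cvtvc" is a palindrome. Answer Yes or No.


Input string: 'cvtvc'
Reversed: 'cvtvc'
Compare pairs: s[0]='c' vs s[4]='c' (match), s[1]='v' vs s[3]='v' (match)
Palindrome: Yes


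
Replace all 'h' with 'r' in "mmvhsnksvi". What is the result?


Input string: 'mmvhsnksvi'
Operation: replace 'h' with 'r'
Positions of 'h': 3
After replacement: mmvrsnksvi


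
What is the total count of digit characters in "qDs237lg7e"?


Input string: 'qDs237lg7e'
Operation: count digit characters (0-9)
Scan: 'q', 'D', 's', '2'(digit), '3'(digit), '7'(digit), 'l', 'g', '7'(digit), 'e'
Digits found: 4
Result: 4


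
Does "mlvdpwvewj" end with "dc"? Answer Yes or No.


Input string: 'mlvdpwvewj'
Suffix to check: 'dc'
Last 2 characters of input: 'wj'
Match: False
Result: No


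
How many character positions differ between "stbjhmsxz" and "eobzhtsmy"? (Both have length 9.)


String 1: 'stbjhmsxz'
String 2: 'eobzhtsmy'
Compare each position: pos 0: 's'!='e', pos 1: 't'!='o', pos 2: 'b'=='b', pos 3: 'j'!='z', pos 4: 'h'=='h', pos 5: 'm'!='t', pos 6: 's'=='s', pos 7: 'x'!='m', pos 8: 'z'!='y'
Differing positions: 6
Hamming distance: 6


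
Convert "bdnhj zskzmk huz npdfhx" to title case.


Input string: 'bdnhj zskzmk huz npdfhx'
Operation: capitalize first letter of each word
Word transformations: 'bdnhj'->'Bdnhj', 'zskzmk'->'Zskzmk', 'huz'->'Huz', 'npdfhx'->'Npdfhx'
Result: Bdnhj Zskzmk Huz Npdfhx


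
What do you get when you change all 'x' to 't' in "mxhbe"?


Input string: 'mxhbe'
Operation: replace 'x' with 't'
Positions of 'x': 1
After replacement: mthbe


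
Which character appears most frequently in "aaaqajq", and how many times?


Input: 'aaaqajq'
Operation: tally each character
Counts: 'a':4, 'j':1, 'q':2
Maximum: 'a' appears 4 times


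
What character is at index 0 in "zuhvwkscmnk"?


Input string: 'zuhvwkscmnk'
Operation: get character at index 0
Index mapping: s[0]='z'
Result: 'z'


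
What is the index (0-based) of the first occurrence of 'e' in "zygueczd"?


Input string: 'zygueczd'
Target: 'e'
Scanning left to right: s[0]='z', s[1]='y', s[2]='g', s[3]='u', s[4]='e'
First match at index: 4


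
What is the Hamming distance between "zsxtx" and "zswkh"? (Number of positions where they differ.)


String 1: 'zsxtx'
String 2: 'zswkh'
Compare each position: pos 0: 'z'=='z', pos 1: 's'=='s', pos 2: 'x'!='w', pos 3: 't'!='k', pos 4: 'x'!='h'
Differing positions: 3
Hamming distance: 3


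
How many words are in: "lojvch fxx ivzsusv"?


Input string: 'lojvch fxx ivzsusv'
Operation: split by spaces
Words found: 'lojvch', 'fxx', 'ivzsusv'
Word count: 3


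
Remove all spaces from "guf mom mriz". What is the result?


Input string: 'guf mom mriz'
Operation: remove all spaces
Words: 'guf', 'mom', 'mriz'
Join without spaces: gufmommriz


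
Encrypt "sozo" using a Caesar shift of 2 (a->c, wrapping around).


Input: 'sozo', shift = 2
Operation: for each letter, (position + 2) mod 26
Mapping: 's'(18+2=20)->'u', 'o'(14+2=16)->'q', 'z'(25+2=27, 27 mod 26=1)->'b', 'o'(14+2=16)->'q'
Result: uqbq


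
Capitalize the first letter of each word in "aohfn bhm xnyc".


Input string: 'aohfn bhm xnyc'
Operation: capitalize first letter of each word
Word transformations: 'aohfn'->'Aohfn', 'bhm'->'Bhm', 'xnyc'->'Xnyc'
Result: Aohfn Bhm Xnyc


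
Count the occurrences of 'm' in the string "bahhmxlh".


Input string: 'bahhmxlh'
Target character: 'm'
Scan each position: s[4]='m'
Matches found at indices: 4
Total: 1


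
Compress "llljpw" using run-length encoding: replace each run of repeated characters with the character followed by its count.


Input: 'llljpw'
Operation: identify consecutive runs
Runs: 'lll' -> l3, 'j' -> j1, 'p' -> p1, 'w' -> w1
Encoded: l3j1p1w1


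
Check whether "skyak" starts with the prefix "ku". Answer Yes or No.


Input string: 'skyak'
Prefix to check: 'ku'
First 2 characters of input: 'sk'
Match: False
Result: No


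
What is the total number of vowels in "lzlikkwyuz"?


Input string: 'lzlikkwyuz'
Operation: count vowels (a, e, i, o, u)
Scan: s[0]='l', s[1]='z', s[2]='l', s[3]='i' (vowel), s[4]='k', s[5]='k', s[6]='w', s[7]='y', s[8]='u' (vowel), s[9]='z'
Vowels found: 2
Result: 2


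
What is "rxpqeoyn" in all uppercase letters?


Input string: 'rxpqeoyn'
Operation: convert each letter to uppercase
Mapping: 'r'->'R', 'x'->'X', 'p'->'P', 'q'->'Q', 'e'->'E', 'o'->'O', 'y'->'Y', 'n'->'N'
Result: RXPQEOYN


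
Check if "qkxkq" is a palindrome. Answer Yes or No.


Input string: 'qkxkq'
Reversed: 'qkxkq'
Compare pairs: s[0]='q' vs s[4]='q' (match), s[1]='k' vs s[3]='k' (match)
Palindrome: Yes


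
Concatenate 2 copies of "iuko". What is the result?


Input string: 'iuko'
Operation: repeat 2 times
Concatenation: 'iuko' + 'iuko'
Result: iukoiuko


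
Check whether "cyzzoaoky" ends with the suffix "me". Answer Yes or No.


Input string: 'cyzzoaoky'
Suffix to check: 'me'
Last 2 characters of input: 'ky'
Match: False
Result: No


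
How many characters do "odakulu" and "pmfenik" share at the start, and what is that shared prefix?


String 1: 'odakulu'
String 2: 'pmfenik'
Compare position by position:
pos 0: 'o' vs 'p' differ -> stop
Longest common prefix: "" (length 0)


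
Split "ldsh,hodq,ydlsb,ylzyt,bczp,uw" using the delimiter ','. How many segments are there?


Input string: 'ldsh,hodq,ydlsb,ylzyt,bczp,uw'
Delimiter: ','
Split result: 'ldsh', 'hodq', 'ydlsb', 'ylzyt', 'bczp', 'uw'
Number of parts: 6


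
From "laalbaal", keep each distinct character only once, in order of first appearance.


Input: 'laalbaal'
Operation: keep first occurrence of each character
Scan: s[0]='l' new -> keep; s[1]='a' new -> keep; s[2]='a' seen -> skip; s[3]='l' seen -> skip; s[4]='b' new -> keep; s[5]='a' seen -> skip; s[6]='a' seen -> skip; s[7]='l' seen -> skip
Result: lab


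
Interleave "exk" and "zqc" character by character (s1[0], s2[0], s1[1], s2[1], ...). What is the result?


String 1: 'exk'
String 2: 'zqc'
Operation: alternate characters
Pairs: 'e'+'z', 'x'+'q', 'k'+'c'
Result: ezxqkc


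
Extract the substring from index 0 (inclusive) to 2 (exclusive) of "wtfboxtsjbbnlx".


Input string: 'wtfboxtsjbbnlx'
Operation: slice [0:2]
Extract characters: s[0]='w', s[1]='t'
Result: wt


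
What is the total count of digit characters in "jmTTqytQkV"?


Input string: 'jmTTqytQkV'
Operation: count digit characters (0-9)
Scan: 'j', 'm', 'T', 'T', 'q', 'y', 't', 'Q', 'k', 'V'
Digits found: 0
Result: 0


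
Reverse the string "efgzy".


Input string: 'efgzy'
Operation: reverse character order
Original order: 'e' -> 'f' -> 'g' -> 'z' -> 'y'
Reversed order: 'y' -> 'z' -> 'g' -> 'f' -> 'e'
Result: yzgfe


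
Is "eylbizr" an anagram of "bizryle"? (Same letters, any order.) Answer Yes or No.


String 1: 'bizryle' -> sorted: 'beilryz'
String 2: 'eylbizr' -> sorted: 'beilryz'
Compare sorted forms: 'beilryz' == 'beilryz'
Anagram: Yes


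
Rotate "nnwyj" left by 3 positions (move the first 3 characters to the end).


Input: 'nnwyj', shift = 3
Operation: split at index 3 and swap parts
Front part s[0:3] = 'nnw'
Back part s[3:] = 'yj'
Rotated = back + front = 'yj' + 'nnw'
Result: yjnnw


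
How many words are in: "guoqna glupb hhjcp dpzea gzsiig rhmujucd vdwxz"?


Input string: 'guoqna glupb hhjcp dpzea gzsiig rhmujucd vdwxz'
Operation: split by spaces
Words found: 'guoqna', 'glupb', 'hhjcp', 'dpzea', 'gzsiig', 'rhmujucd', 'vdwxz'
Word count: 7


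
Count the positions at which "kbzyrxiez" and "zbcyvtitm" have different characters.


String 1: 'kbzyrxiez'
String 2: 'zbcyvtitm'
Compare each position: pos 0: 'k'!='z', pos 1: 'b'=='b', pos 2: 'z'!='c', pos 3: 'y'=='y', pos 4: 'r'!='v', pos 5: 'x'!='t', pos 6: 'i'=='i', pos 7: 'e'!='t', pos 8: 'z'!='m'
Differing positions: 6
Hamming distance: 6


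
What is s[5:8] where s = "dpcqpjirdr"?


Input string: 'dpcqpjirdr'
Operation: slice [5:8]
Extract characters: s[5]='j', s[6]='i', s[7]='r'
Result: jir


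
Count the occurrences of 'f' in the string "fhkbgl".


Input string: 'fhkbgl'
Target character: 'f'
Scan each position: s[0]='f'
Matches found at indices: 0
Total: 1


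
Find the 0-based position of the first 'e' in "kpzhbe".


Input string: 'kpzhbe'
Target: 'e'
Scanning left to right: s[0]='k', s[1]='p', s[2]='z', s[3]='h', s[4]='b', s[5]='e'
First match at index: 5


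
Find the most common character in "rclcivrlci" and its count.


Input: 'rclcivrlci'
Operation: tally each character
Counts: 'c':3, 'i':2, 'l':2, 'r':2, 'v':1
Maximum: 'c' appears 3 times


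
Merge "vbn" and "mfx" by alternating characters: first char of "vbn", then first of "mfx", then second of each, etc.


String 1: 'vbn'
String 2: 'mfx'
Operation: alternate characters
Pairs: 'v'+'m', 'b'+'f', 'n'+'x'
Result: vmbfnx


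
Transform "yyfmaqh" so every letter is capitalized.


Input string: 'yyfmaqh'
Operation: convert each letter to uppercase
Mapping: 'y'->'Y', 'y'->'Y', 'f'->'F', 'm'->'M', 'a'->'A', 'q'->'Q', 'h'->'H'
Result: YYFMAQH


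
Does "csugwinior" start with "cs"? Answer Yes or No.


Input string: 'csugwinior'
Prefix to check: 'cs'
First 2 characters of input: 'cs'
Match: True
Result: Yes


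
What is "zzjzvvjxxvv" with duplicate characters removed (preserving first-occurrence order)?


Input: 'zzjzvvjxxvv'
Operation: keep first occurrence of each character
Scan: s[0]='z' new -> keep; s[1]='z' seen -> skip; s[2]='j' new -> keep; s[3]='z' seen -> skip; s[4]='v' new -> keep; s[5]='v' seen -> skip; s[6]='j' seen -> skip; s[7]='x' new -> keep; s[8]='x' seen -> skip; s[9]='v' seen -> skip; s[10]='v' seen -> skip
Result: zjvx


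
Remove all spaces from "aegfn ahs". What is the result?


Input string: 'aegfn ahs'
Operation: remove all spaces
Words: 'aegfn', 'ahs'
Join without spaces: aegfnahs


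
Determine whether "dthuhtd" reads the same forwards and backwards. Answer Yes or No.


Input string: 'dthuhtd'
Reversed: 'dthuhtd'
Compare pairs: s[0]='d' vs s[6]='d' (match), s[1]='t' vs s[5]='t' (match), s[2]='h' vs s[4]='h' (match)
Palindrome: Yes


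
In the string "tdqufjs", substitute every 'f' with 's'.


Input string: 'tdqufjs'
Operation: replace 'f' with 's'
Positions of 'f': 4
After replacement: tdqusjs


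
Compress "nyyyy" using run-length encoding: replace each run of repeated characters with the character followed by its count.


Input: 'nyyyy'
Operation: identify consecutive runs
Runs: 'n' -> n1, 'yyyy' -> y4
Encoded: n1y4


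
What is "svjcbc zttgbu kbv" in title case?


Input string: 'svjcbc zttgbu kbv'
Operation: capitalize first letter of each word
Word transformations: 'svjcbc'->'Svjcbc', 'zttgbu'->'Zttgbu', 'kbv'->'Kbv'
Result: Svjcbc Zttgbu Kbv


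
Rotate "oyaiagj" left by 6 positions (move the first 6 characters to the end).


Input: 'oyaiagj', shift = 6
Operation: split at index 6 and swap parts
Front part s[0:6] = 'oyaiag'
Back part s[6:] = 'j'
Rotated = back + front = 'j' + 'oyaiag'
Result: joyaiag


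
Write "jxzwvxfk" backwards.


Input string: 'jxzwvxfk'
Operation: reverse character order
Original order: 'j' -> 'x' -> 'z' -> 'w' -> 'v' -> 'x' -> 'f' -> 'k'
Reversed order: 'k' -> 'f' -> 'x' -> 'v' -> 'w' -> 'z' -> 'x' -> 'j'
Result: kfxvwzxj


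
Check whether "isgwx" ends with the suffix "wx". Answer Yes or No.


Input string: 'isgwx'
Suffix to check: 'wx'
Last 2 characters of input: 'wx'
Match: True
Result: Yes


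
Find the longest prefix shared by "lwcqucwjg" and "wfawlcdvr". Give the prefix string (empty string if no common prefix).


String 1: 'lwcqucwjg'
String 2: 'wfawlcdvr'
Compare position by position:
pos 0: 'l' vs 'w' differ -> stop
Longest common prefix: "" (length 0)


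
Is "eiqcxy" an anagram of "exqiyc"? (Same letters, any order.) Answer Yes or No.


String 1: 'exqiyc' -> sorted: 'ceiqxy'
String 2: 'eiqcxy' -> sorted: 'ceiqxy'
Compare sorted forms: 'ceiqxy' == 'ceiqxy'
Anagram: Yes


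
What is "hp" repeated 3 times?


Input string: 'hp'
Operation: repeat 3 times
Concatenation: 'hp' + 'hp' + 'hp'
Result: hphphp


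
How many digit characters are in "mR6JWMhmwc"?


Input string: 'mR6JWMhmwc'
Operation: count digit characters (0-9)
Scan: 'm', 'R', '6'(digit), 'J', 'W', 'M', 'h', 'm', 'w', 'c'
Digits found: 1
Result: 1


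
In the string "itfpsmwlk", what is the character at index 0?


Input string: 'itfpsmwlk'
Operation: get character at index 0
Index mapping: s[0]='i'
Result: 'i'


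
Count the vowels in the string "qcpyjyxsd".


Input string: 'qcpyjyxsd'
Operation: count vowels (a, e, i, o, u)
Scan: s[0]='q', s[1]='c', s[2]='p', s[3]='y', s[4]='j', s[5]='y', s[6]='x', s[7]='s', s[8]='d'
Vowels found: 0
Result: 0


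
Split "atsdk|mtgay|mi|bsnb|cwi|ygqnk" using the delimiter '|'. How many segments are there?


Input string: 'atsdk|mtgay|mi|bsnb|cwi|ygqnk'
Delimiter: '|'
Split result: 'atsdk', 'mtgay', 'mi', 'bsnb', 'cwi', 'ygqnk'
Number of parts: 6


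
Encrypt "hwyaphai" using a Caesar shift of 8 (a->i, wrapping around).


Input: 'hwyaphai', shift = 8
Operation: for each letter, (position + 8) mod 26
Mapping: 'h'(7+8=15)->'p', 'w'(22+8=30, 30 mod 26=4)->'e', 'y'(24+8=32, 32 mod 26=6)->'g', 'a'(0+8=8)->'i', 'p'(15+8=23)->'x', 'h'(7+8=15)->'p', 'a'(0+8=8)->'i', 'i'(8+8=16)->'q'
Result: pegixpiq


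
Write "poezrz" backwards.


Input string: 'poezrz'
Operation: reverse character order
Original order: 'p' -> 'o' -> 'e' -> 'z' -> 'r' -> 'z'
Reversed order: 'z' -> 'r' -> 'z' -> 'e' -> 'o' -> 'p'
Result: zrzeop


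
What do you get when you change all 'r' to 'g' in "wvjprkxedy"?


Input string: 'wvjprkxedy'
Operation: replace 'r' with 'g'
Positions of 'r': 4
After replacement: wvjpgkxedy


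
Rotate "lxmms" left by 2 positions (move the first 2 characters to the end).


Input: 'lxmms', shift = 2
Operation: split at index 2 and swap parts
Front part s[0:2] = 'lx'
Back part s[2:] = 'mms'
Rotated = back + front = 'mms' + 'lx'
Result: mmslx


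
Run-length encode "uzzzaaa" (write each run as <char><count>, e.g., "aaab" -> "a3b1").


Input: 'uzzzaaa'
Operation: identify consecutive runs
Runs: 'u' -> u1, 'zzz' -> z3, 'aaa' -> a3
Encoded: u1z3a3


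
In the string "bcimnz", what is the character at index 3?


Input string: 'bcimnz'
Operation: get character at index 3
Index mapping: s[0]='b', s[1]='c', s[2]='i', s[3]='m'
Result: 'm'


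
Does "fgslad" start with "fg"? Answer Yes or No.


Input string: 'fgslad'
Prefix to check: 'fg'
First 2 characters of input: 'fg'
Match: True
Result: Yes


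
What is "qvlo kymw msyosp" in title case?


Input string: 'qvlo kymw msyosp'
Operation: capitalize first letter of each word
Word transformations: 'qvlo'->'Qvlo', 'kymw'->'Kymw', 'msyosp'->'Msyosp'
Result: Qvlo Kymw Msyosp


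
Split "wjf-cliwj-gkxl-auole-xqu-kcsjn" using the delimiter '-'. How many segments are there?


Input string: 'wjf-cliwj-gkxl-auole-xqu-kcsjn'
Delimiter: '-'
Split result: 'wjf', 'cliwj', 'gkxl', 'auole', 'xqu', 'kcsjn'
Number of parts: 6


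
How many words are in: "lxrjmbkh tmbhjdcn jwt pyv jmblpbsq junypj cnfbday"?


Input string: 'lxrjmbkh tmbhjdcn jwt pyv jmblpbsq junypj cnfbday'
Operation: split by spaces
Words found: 'lxrjmbkh', 'tmbhjdcn', 'jwt', 'pyv', 'jmblpbsq', 'junypj', 'cnfbday'
Word count: 7


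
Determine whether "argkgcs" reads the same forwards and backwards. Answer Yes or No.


Input string: 'argkgcs'
Reversed: 'scgkgra'
Compare pairs: s[0]='a' vs s[6]='s' (mismatch), s[1]='r' vs s[5]='c' (mismatch), s[2]='g' vs s[4]='g' (match)
Palindrome: No


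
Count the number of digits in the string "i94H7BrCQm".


Input string: 'i94H7BrCQm'
Operation: count digit characters (0-9)
Scan: 'i', '9'(digit), '4'(digit), 'H', '7'(digit), 'B', 'r', 'C', 'Q', 'm'
Digits found: 3
Result: 3


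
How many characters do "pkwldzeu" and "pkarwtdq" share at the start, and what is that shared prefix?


String 1: 'pkwldzeu'
String 2: 'pkarwtdq'
Compare position by position:
pos 0: 'p' vs 'p' match
pos 1: 'k' vs 'k' match
pos 2: 'w' vs 'a' differ -> stop
Longest common prefix: "pk" (length 2)


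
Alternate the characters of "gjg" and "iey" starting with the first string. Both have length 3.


String 1: 'gjg'
String 2: 'iey'
Operation: alternate characters
Pairs: 'g'+'i', 'j'+'e', 'g'+'y'
Result: gijegy


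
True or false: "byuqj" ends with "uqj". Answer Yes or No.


Input string: 'byuqj'
Suffix to check: 'uqj'
Last 3 characters of input: 'uqj'
Match: True
Result: Yes


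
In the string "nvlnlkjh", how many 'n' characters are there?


Input string: 'nvlnlkjh'
Target character: 'n'
Scan each position: s[0]='n', s[3]='n'
Matches found at indices: 0, 3
Total: 2


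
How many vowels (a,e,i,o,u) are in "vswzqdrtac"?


Input string: 'vswzqdrtac'
Operation: count vowels (a, e, i, o, u)
Scan: s[0]='v', s[1]='s', s[2]='w', s[3]='z', s[4]='q', s[5]='d', s[6]='r', s[7]='t', s[8]='a' (vowel), s[9]='c'
Vowels found: 1
Result: 1


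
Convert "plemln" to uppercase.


Input string: 'plemln'
Operation: convert each letter to uppercase
Mapping: 'p'->'P', 'l'->'L', 'e'->'E', 'm'->'M', 'l'->'L', 'n'->'N'
Result: PLEMLN


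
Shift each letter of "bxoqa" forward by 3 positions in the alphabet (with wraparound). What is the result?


Input: 'bxoqa', shift = 3
Operation: for each letter, (position + 3) mod 26
Mapping: 'b'(1+3=4)->'e', 'x'(23+3=26, 26 mod 26=0)->'a', 'o'(14+3=17)->'r', 'q'(16+3=19)->'t', 'a'(0+3=3)->'d'
Result: eartd


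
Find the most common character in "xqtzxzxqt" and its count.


Input: 'xqtzxzxqt'
Operation: tally each character
Counts: 'q':2, 't':2, 'x':3, 'z':2
Maximum: 'x' appears 3 times


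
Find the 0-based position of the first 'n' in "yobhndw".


Input string: 'yobhndw'
Target: 'n'
Scanning left to right: s[0]='y', s[1]='o', s[2]='b', s[3]='h', s[4]='n'
First match at index: 4


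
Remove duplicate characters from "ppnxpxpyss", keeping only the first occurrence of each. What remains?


Input: 'ppnxpxpyss'
Operation: keep first occurrence of each character
Scan: s[0]='p' new -> keep; s[1]='p' seen -> skip; s[2]='n' new -> keep; s[3]='x' new -> keep; s[4]='p' seen -> skip; s[5]='x' seen -> skip; s[6]='p' seen -> skip; s[7]='y' new -> keep; s[8]='s' new -> keep; s[9]='s' seen -> skip
Result: pnxys


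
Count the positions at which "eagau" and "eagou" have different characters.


String 1: 'eagau'
String 2: 'eagou'
Compare each position: pos 0: 'e'=='e', pos 1: 'a'=='a', pos 2: 'g'=='g', pos 3: 'a'!='o', pos 4: 'u'=='u'
Differing positions: 1
Hamming distance: 1


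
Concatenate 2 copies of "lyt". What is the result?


Input string: 'lyt'
Operation: repeat 2 times
Concatenation: 'lyt' + 'lyt'
Result: lytlyt


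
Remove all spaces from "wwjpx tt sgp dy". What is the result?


Input string: 'wwjpx tt sgp dy'
Operation: remove all spaces
Words: 'wwjpx', 'tt', 'sgp', 'dy'
Join without spaces: wwjpxttsgpdy


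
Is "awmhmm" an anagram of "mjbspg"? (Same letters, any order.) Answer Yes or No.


String 1: 'mjbspg' -> sorted: 'bgjmps'
String 2: 'awmhmm' -> sorted: 'ahmmmw'
Compare sorted forms: 'bgjmps' != 'ahmmmw'
Anagram: No


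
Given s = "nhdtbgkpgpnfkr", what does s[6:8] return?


Input string: 'nhdtbgkpgpnfkr'
Operation: slice [6:8]
Extract characters: s[6]='k', s[7]='p'
Result: kp


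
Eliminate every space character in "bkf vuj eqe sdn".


Input string: 'bkf vuj eqe sdn'
Operation: remove all spaces
Words: 'bkf', 'vuj', 'eqe', 'sdn'
Join without spaces: bkfvujeqesdn


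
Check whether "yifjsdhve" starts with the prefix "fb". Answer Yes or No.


Input string: 'yifjsdhve'
Prefix to check: 'fb'
First 2 characters of input: 'yi'
Match: False
Result: No


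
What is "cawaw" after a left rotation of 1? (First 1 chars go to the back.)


Input: 'cawaw', shift = 1
Operation: split at index 1 and swap parts
Front part s[0:1] = 'c'
Back part s[1:] = 'awaw'
Rotated = back + front = 'awaw' + 'c'
Result: awawc


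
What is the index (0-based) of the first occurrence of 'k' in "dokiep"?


Input string: 'dokiep'
Target: 'k'
Scanning left to right: s[0]='d', s[1]='o', s[2]='k'
First match at index: 2


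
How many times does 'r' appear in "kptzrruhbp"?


Input string: 'kptzrruhbp'
Target character: 'r'
Scan each position: s[4]='r', s[5]='r'
Matches found at indices: 4, 5
Total: 2


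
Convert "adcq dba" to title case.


Input string: 'adcq dba'
Operation: capitalize first letter of each word
Word transformations: 'adcq'->'Adcq', 'dba'->'Dba'
Result: Adcq Dba


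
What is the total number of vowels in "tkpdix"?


Input string: 'tkpdix'
Operation: count vowels (a, e, i, o, u)
Scan: s[0]='t', s[1]='k', s[2]='p', s[3]='d', s[4]='i' (vowel), s[5]='x'
Vowels found: 1
Result: 1


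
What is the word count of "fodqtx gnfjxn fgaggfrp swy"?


Input string: 'fodqtx gnfjxn fgaggfrp swy'
Operation: split by spaces
Words found: 'fodqtx', 'gnfjxn', 'fgaggfrp', 'swy'
Word count: 4


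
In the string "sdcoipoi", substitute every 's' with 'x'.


Input string: 'sdcoipoi'
Operation: replace 's' with 'x'
Positions of 's': 0
After replacement: xdcoipoi


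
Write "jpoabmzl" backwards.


Input string: 'jpoabmzl'
Operation: reverse character order
Original order: 'j' -> 'p' -> 'o' -> 'a' -> 'b' -> 'm' -> 'z' -> 'l'
Reversed order: 'l' -> 'z' -> 'm' -> 'b' -> 'a' -> 'o' -> 'p' -> 'j'
Result: lzmbaopj


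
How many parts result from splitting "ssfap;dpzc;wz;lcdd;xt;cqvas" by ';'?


Input string: 'ssfap;dpzc;wz;lcdd;xt;cqvas'
Delimiter: ';'
Split result: 'ssfap', 'dpzc', 'wz', 'lcdd', 'xt', 'cqvas'
Number of parts: 6


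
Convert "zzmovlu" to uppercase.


Input string: 'zzmovlu'
Operation: convert each letter to uppercase
Mapping: 'z'->'Z', 'z'->'Z', 'm'->'M', 'o'->'O', 'v'->'V', 'l'->'L', 'u'->'U'
Result: ZZMOVLU


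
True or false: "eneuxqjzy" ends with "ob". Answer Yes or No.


Input string: 'eneuxqjzy'
Suffix to check: 'ob'
Last 2 characters of input: 'zy'
Match: False
Result: No


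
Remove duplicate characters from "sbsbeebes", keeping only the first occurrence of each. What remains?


Input: 'sbsbeebes'
Operation: keep first occurrence of each character
Scan: s[0]='s' new -> keep; s[1]='b' new -> keep; s[2]='s' seen -> skip; s[3]='b' seen -> skip; s[4]='e' new -> keep; s[5]='e' seen -> skip; s[6]='b' seen -> skip; s[7]='e' seen -> skip; s[8]='s' seen -> skip
Result: sbe


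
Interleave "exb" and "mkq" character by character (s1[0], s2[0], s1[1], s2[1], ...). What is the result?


String 1: 'exb'
String 2: 'mkq'
Operation: alternate characters
Pairs: 'e'+'m', 'x'+'k', 'b'+'q'
Result: emxkbq


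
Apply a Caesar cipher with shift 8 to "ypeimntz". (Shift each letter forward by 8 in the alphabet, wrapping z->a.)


Input: 'ypeimntz', shift = 8
Operation: for each letter, (position + 8) mod 26
Mapping: 'y'(24+8=32, 32 mod 26=6)->'g', 'p'(15+8=23)->'x', 'e'(4+8=12)->'m', 'i'(8+8=16)->'q', 'm'(12+8=20)->'u', 'n'(13+8=21)->'v', 't'(19+8=27, 27 mod 26=1)->'b', 'z'(25+8=33, 33 mod 26=7)->'h'
Result: gxmquvbh


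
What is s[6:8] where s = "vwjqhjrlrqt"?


Input string: 'vwjqhjrlrqt'
Operation: slice [6:8]
Extract characters: s[6]='r', s[7]='l'
Result: rl


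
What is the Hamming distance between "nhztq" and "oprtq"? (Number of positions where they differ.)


String 1: 'nhztq'
String 2: 'oprtq'
Compare each position: pos 0: 'n'!='o', pos 1: 'h'!='p', pos 2: 'z'!='r', pos 3: 't'=='t', pos 4: 'q'=='q'
Differing positions: 3
Hamming distance: 3


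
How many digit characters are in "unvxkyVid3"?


Input string: 'unvxkyVid3'
Operation: count digit characters (0-9)
Scan: 'u', 'n', 'v', 'x', 'k', 'y', 'V', 'i', 'd', '3'(digit)
Digits found: 1
Result: 1


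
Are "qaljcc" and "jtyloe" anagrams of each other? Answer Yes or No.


String 1: 'qaljcc' -> sorted: 'accjlq'
String 2: 'jtyloe' -> sorted: 'ejloty'
Compare sorted forms: 'accjlq' != 'ejloty'
Anagram: No


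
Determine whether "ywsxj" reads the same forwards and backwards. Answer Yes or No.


Input string: 'ywsxj'
Reversed: 'jxswy'
Compare pairs: s[0]='y' vs s[4]='j' (mismatch), s[1]='w' vs s[3]='x' (mismatch)
Palindrome: No


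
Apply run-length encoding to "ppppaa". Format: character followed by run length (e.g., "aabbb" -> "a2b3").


Input: 'ppppaa'
Operation: identify consecutive runs
Runs: 'pppp' -> p4, 'aa' -> a2
Encoded: p4a2


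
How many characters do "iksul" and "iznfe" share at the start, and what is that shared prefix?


String 1: 'iksul'
String 2: 'iznfe'
Compare position by position:
pos 0: 'i' vs 'i' match
pos 1: 'k' vs 'z' differ -> stop
Longest common prefix: "i" (length 1)


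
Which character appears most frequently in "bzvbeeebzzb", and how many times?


Input: 'bzvbeeebzzb'
Operation: tally each character
Counts: 'b':4, 'e':3, 'v':1, 'z':3
Maximum: 'b' appears 4 times


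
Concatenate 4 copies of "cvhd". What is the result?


Input string: 'cvhd'
Operation: repeat 4 times
Concatenation: 'cvhd' + 'cvhd' + 'cvhd' + 'cvhd'
Result: cvhdcvhdcvhdcvhd


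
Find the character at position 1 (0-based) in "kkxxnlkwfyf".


Input string: 'kkxxnlkwfyf'
Operation: get character at index 1
Index mapping: s[0]='k', s[1]='k'
Result: 'k'


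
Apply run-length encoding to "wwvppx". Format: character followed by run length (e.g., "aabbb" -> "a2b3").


Input: 'wwvppx'
Operation: identify consecutive runs
Runs: 'ww' -> w2, 'v' -> v1, 'pp' -> p2, 'x' -> x1
Encoded: w2v1p2x1


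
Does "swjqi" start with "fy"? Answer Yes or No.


Input string: 'swjqi'
Prefix to check: 'fy'
First 2 characters of input: 'sw'
Match: False
Result: No


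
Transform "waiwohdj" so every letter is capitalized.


Input string: 'waiwohdj'
Operation: convert each letter to uppercase
Mapping: 'w'->'W', 'a'->'A', 'i'->'I', 'w'->'W', 'o'->'O', 'h'->'H', 'd'->'D', 'j'->'J'
Result: WAIWOHDJ


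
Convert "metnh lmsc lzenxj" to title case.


Input string: 'metnh lmsc lzenxj'
Operation: capitalize first letter of each word
Word transformations: 'metnh'->'Metnh', 'lmsc'->'Lmsc', 'lzenxj'->'Lzenxj'
Result: Metnh Lmsc Lzenxj


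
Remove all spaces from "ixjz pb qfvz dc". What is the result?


Input string: 'ixjz pb qfvz dc'
Operation: remove all spaces
Words: 'ixjz', 'pb', 'qfvz', 'dc'
Join without spaces: ixjzpbqfvzdc


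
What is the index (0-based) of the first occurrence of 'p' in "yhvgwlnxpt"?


Input string: 'yhvgwlnxpt'
Target: 'p'
Scanning left to right: s[0]='y', s[1]='h', s[2]='v', s[3]='g', s[4]='w', s[5]='l', s[6]='n', s[7]='x', s[8]='p'
First match at index: 8


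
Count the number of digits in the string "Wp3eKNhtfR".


Input string: 'Wp3eKNhtfR'
Operation: count digit characters (0-9)
Scan: 'W', 'p', '3'(digit), 'e', 'K', 'N', 'h', 't', 'f', 'R'
Digits found: 1
Result: 1


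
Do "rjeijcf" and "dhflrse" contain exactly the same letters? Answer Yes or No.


String 1: 'rjeijcf' -> sorted: 'cefijjr'
String 2: 'dhflrse' -> sorted: 'defhlrs'
Compare sorted forms: 'cefijjr' != 'defhlrs'
Anagram: No


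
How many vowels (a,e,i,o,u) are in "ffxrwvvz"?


Input string: 'ffxrwvvz'
Operation: count vowels (a, e, i, o, u)
Scan: s[0]='f', s[1]='f', s[2]='x', s[3]='r', s[4]='w', s[5]='v', s[6]='v', s[7]='z'
Vowels found: 0
Result: 0


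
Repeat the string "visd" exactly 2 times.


Input string: 'visd'
Operation: repeat 2 times
Concatenation: 'visd' + 'visd'
Result: visdvisd


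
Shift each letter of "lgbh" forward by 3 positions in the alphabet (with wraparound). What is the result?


Input: 'lgbh', shift = 3
Operation: for each letter, (position + 3) mod 26
Mapping: 'l'(11+3=14)->'o', 'g'(6+3=9)->'j', 'b'(1+3=4)->'e', 'h'(7+3=10)->'k'
Result: ojek


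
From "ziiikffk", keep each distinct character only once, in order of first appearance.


Input: 'ziiikffk'
Operation: keep first occurrence of each character
Scan: s[0]='z' new -> keep; s[1]='i' new -> keep; s[2]='i' seen -> skip; s[3]='i' seen -> skip; s[4]='k' new -> keep; s[5]='f' new -> keep; s[6]='f' seen -> skip; s[7]='k' seen -> skip
Result: zikf


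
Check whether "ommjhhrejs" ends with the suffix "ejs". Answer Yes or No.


Input string: 'ommjhhrejs'
Suffix to check: 'ejs'
Last 3 characters of input: 'ejs'
Match: True
Result: Yes


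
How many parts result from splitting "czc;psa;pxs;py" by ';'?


Input string: 'czc;psa;pxs;py'
Delimiter: ';'
Split result: 'czc', 'psa', 'pxs', 'py'
Number of parts: 4


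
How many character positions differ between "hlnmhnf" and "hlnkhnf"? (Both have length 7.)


String 1: 'hlnmhnf'
String 2: 'hlnkhnf'
Compare each position: pos 0: 'h'=='h', pos 1: 'l'=='l', pos 2: 'n'=='n', pos 3: 'm'!='k', pos 4: 'h'=='h', pos 5: 'n'=='n', pos 6: 'f'=='f'
Differing positions: 1
Hamming distance: 1


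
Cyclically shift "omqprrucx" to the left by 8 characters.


Input: 'omqprrucx', shift = 8
Operation: split at index 8 and swap parts
Front part s[0:8] = 'omqprruc'
Back part s[8:] = 'x'
Rotated = back + front = 'x' + 'omqprruc'
Result: xomqprruc


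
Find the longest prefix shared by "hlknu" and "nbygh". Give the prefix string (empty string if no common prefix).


String 1: 'hlknu'
String 2: 'nbygh'
Compare position by position:
pos 0: 'h' vs 'n' differ -> stop
Longest common prefix: "" (length 0)


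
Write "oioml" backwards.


Input string: 'oioml'
Operation: reverse character order
Original order: 'o' -> 'i' -> 'o' -> 'm' -> 'l'
Reversed order: 'l' -> 'm' -> 'o' -> 'i' -> 'o'
Result: lmoio


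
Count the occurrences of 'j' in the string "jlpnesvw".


Input string: 'jlpnesvw'
Target character: 'j'
Scan each position: s[0]='j'
Matches found at indices: 0
Total: 1


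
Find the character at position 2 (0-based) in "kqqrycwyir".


Input string: 'kqqrycwyir'
Operation: get character at index 2
Index mapping: s[0]='k', s[1]='q', s[2]='q'
Result: 'q'


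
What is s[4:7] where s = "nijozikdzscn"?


Input string: 'nijozikdzscn'
Operation: slice [4:7]
Extract characters: s[4]='z', s[5]='i', s[6]='k'
Result: zik


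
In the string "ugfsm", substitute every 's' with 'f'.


Input string: 'ugfsm'
Operation: replace 's' with 'f'
Positions of 's': 3
After replacement: ugffm


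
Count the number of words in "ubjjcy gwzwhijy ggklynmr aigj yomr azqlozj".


Input string: 'ubjjcy gwzwhijy ggklynmr aigj yomr azqlozj'
Operation: split by spaces
Words found: 'ubjjcy', 'gwzwhijy', 'ggklynmr', 'aigj', 'yomr', 'azqlozj'
Word count: 6


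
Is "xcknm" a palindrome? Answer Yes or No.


Input string: 'xcknm'
Reversed: 'mnkcx'
Compare pairs: s[0]='x' vs s[4]='m' (mismatch), s[1]='c' vs s[3]='n' (mismatch)
Palindrome: No


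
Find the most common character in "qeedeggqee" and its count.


Input: 'qeedeggqee'
Operation: tally each character
Counts: 'd':1, 'e':5, 'g':2, 'q':2
Maximum: 'e' appears 5 times


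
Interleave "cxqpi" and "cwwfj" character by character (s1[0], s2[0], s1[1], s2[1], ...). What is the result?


String 1: 'cxqpi'
String 2: 'cwwfj'
Operation: alternate characters
Pairs: 'c'+'c', 'x'+'w', 'q'+'w', 'p'+'f', 'i'+'j'
Result: ccxwqwpfij


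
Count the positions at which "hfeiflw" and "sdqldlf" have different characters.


String 1: 'hfeiflw'
String 2: 'sdqldlf'
Compare each position: pos 0: 'h'!='s', pos 1: 'f'!='d', pos 2: 'e'!='q', pos 3: 'i'!='l', pos 4: 'f'!='d', pos 5: 'l'=='l', pos 6: 'w'!='f'
Differing positions: 6
Hamming distance: 6


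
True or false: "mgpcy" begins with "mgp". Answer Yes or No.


Input string: 'mgpcy'
Prefix to check: 'mgp'
First 3 characters of input: 'mgp'
Match: True
Result: Yes


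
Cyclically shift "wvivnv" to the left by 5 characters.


Input: 'wvivnv', shift = 5
Operation: split at index 5 and swap parts
Front part s[0:5] = 'wvivn'
Back part s[5:] = 'v'
Rotated = back + front = 'v' + 'wvivn'
Result: vwvivn


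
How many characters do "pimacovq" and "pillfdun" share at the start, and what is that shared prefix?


String 1: 'pimacovq'
String 2: 'pillfdun'
Compare position by position:
pos 0: 'p' vs 'p' match
pos 1: 'i' vs 'i' match
pos 2: 'm' vs 'l' differ -> stop
Longest common prefix: "pi" (length 2)


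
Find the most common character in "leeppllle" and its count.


Input: 'leeppllle'
Operation: tally each character
Counts: 'e':3, 'l':4, 'p':2
Maximum: 'l' appears 4 times


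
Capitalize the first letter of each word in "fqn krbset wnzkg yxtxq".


Input string: 'fqn krbset wnzkg yxtxq'
Operation: capitalize first letter of each word
Word transformations: 'fqn'->'Fqn', 'krbset'->'Krbset', 'wnzkg'->'Wnzkg', 'yxtxq'->'Yxtxq'
Result: Fqn Krbset Wnzkg Yxtxq


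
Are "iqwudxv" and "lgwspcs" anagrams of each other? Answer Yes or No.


String 1: 'iqwudxv' -> sorted: 'diquvwx'
String 2: 'lgwspcs' -> sorted: 'cglpssw'
Compare sorted forms: 'diquvwx' != 'cglpssw'
Anagram: No


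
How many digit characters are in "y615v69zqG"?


Input string: 'y615v69zqG'
Operation: count digit characters (0-9)
Scan: 'y', '6'(digit), '1'(digit), '5'(digit), 'v', '6'(digit), '9'(digit), 'z', 'q', 'G'
Digits found: 5
Result: 5


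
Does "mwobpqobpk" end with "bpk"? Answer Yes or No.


Input string: 'mwobpqobpk'
Suffix to check: 'bpk'
Last 3 characters of input: 'bpk'
Match: True
Result: Yes


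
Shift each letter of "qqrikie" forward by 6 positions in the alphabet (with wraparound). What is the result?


Input: 'qqrikie', shift = 6
Operation: for each letter, (position + 6) mod 26
Mapping: 'q'(16+6=22)->'w', 'q'(16+6=22)->'w', 'r'(17+6=23)->'x', 'i'(8+6=14)->'o', 'k'(10+6=16)->'q', 'i'(8+6=14)->'o', 'e'(4+6=10)->'k'
Result: wwxoqok


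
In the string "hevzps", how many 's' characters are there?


Input string: 'hevzps'
Target character: 's'
Scan each position: s[5]='s'
Matches found at indices: 5
Total: 1


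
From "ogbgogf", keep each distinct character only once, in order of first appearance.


Input: 'ogbgogf'
Operation: keep first occurrence of each character
Scan: s[0]='o' new -> keep; s[1]='g' new -> keep; s[2]='b' new -> keep; s[3]='g' seen -> skip; s[4]='o' seen -> skip; s[5]='g' seen -> skip; s[6]='f' new -> keep
Result: ogbf


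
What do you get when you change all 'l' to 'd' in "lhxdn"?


Input string: 'lhxdn'
Operation: replace 'l' with 'd'
Positions of 'l': 0
After replacement: dhxdn


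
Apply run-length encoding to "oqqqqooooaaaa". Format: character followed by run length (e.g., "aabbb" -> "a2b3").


Input: 'oqqqqooooaaaa'
Operation: identify consecutive runs
Runs: 'o' -> o1, 'qqqq' -> q4, 'oooo' -> o4, 'aaaa' -> a4
Encoded: o1q4o4a4


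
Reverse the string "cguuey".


Input string: 'cguuey'
Operation: reverse character order
Original order: 'c' -> 'g' -> 'u' -> 'u' -> 'e' -> 'y'
Reversed order: 'y' -> 'e' -> 'u' -> 'u' -> 'g' -> 'c'
Result: yeuugc


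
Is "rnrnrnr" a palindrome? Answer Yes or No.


Input string: 'rnrnrnr'
Reversed: 'rnrnrnr'
Compare pairs: s[0]='r' vs s[6]='r' (match), s[1]='n' vs s[5]='n' (match), s[2]='r' vs s[4]='r' (match)
Palindrome: Yes


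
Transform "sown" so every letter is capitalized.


Input string: 'sown'
Operation: convert each letter to uppercase
Mapping: 's'->'S', 'o'->'O', 'w'->'W', 'n'->'N'
Result: SOWN


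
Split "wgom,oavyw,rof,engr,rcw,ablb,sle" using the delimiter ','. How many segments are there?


Input string: 'wgom,oavyw,rof,engr,rcw,ablb,sle'
Delimiter: ','
Split result: 'wgom', 'oavyw', 'rof', 'engr', 'rcw', 'ablb', 'sle'
Number of parts: 7


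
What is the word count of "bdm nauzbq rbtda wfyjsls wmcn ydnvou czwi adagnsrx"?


Input string: 'bdm nauzbq rbtda wfyjsls wmcn ydnvou czwi adagnsrx'
Operation: split by spaces
Words found: 'bdm', 'nauzbq', 'rbtda', 'wfyjsls', 'wmcn', 'ydnvou', 'czwi', 'adagnsrx'
Word count: 8


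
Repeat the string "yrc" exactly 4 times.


Input string: 'yrc'
Operation: repeat 4 times
Concatenation: 'yrc' + 'yrc' + 'yrc' + 'yrc'
Result: yrcyrcyrcyrc


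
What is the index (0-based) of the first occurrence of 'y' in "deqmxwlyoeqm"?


Input string: 'deqmxwlyoeqm'
Target: 'y'
Scanning left to right: s[0]='d', s[1]='e', s[2]='q', s[3]='m', s[4]='x', s[5]='w', s[6]='l', s[7]='y'
First match at index: 7


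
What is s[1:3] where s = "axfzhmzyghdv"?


Input string: 'axfzhmzyghdv'
Operation: slice [1:3]
Extract characters: s[1]='x', s[2]='f'
Result: xf


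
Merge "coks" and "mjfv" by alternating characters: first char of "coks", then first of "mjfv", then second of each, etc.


String 1: 'coks'
String 2: 'mjfv'
Operation: alternate characters
Pairs: 'c'+'m', 'o'+'j', 'k'+'f', 's'+'v'
Result: cmojkfsv


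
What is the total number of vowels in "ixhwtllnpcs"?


Input string: 'ixhwtllnpcs'
Operation: count vowels (a, e, i, o, u)
Scan: s[0]='i' (vowel), s[1]='x', s[2]='h', s[3]='w', s[4]='t', s[5]='l', s[6]='l', s[7]='n', s[8]='p', s[9]='c', s[10]='s'
Vowels found: 1
Result: 1


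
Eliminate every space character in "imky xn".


Input string: 'imky xn'
Operation: remove all spaces
Words: 'imky', 'xn'
Join without spaces: imkyxn


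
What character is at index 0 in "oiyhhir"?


Input string: 'oiyhhir'
Operation: get character at index 0
Index mapping: s[0]='o'
Result: 'o'


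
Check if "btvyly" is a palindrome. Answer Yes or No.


Input string: 'btvyly'
Reversed: 'ylyvtb'
Compare pairs: s[0]='b' vs s[5]='y' (mismatch), s[1]='t' vs s[4]='l' (mismatch), s[2]='v' vs s[3]='y' (mismatch)
Palindrome: No


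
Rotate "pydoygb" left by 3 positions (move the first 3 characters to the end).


Input: 'pydoygb', shift = 3
Operation: split at index 3 and swap parts
Front part s[0:3] = 'pyd'
Back part s[3:] = 'oygb'
Rotated = back + front = 'oygb' + 'pyd'
Result: oygbpyd
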